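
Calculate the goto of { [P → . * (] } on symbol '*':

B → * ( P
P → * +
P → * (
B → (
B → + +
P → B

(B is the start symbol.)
{ [P → * . (] }

GOTO(I, '*') = CLOSURE({ [A → αX.β] : [A → α.Xβ] ∈ I, X = '*' })

Items with dot before '*', with the dot advanced:
  [P → . * (] → [P → * . (]
Closure adds nothing (no advanced item has the dot before a non-terminal).

GOTO = { [P → * . (] }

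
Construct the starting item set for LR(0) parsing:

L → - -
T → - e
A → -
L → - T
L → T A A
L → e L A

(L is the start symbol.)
First, augment the grammar with L' → L
I₀ = CLOSURE({ [L' → . L] }):
  [L' → . L] has the dot before L: add [L → . - -], [L → . - T], [L → . T A A], [L → . e L A]
  [L → . T A A] has the dot before T: add [T → . - e]
No further items can be added.

I₀ = { [L → . - -], [L → . - T], [L → . T A A], [L → . e L A], [L' → . L], [T → . - e] }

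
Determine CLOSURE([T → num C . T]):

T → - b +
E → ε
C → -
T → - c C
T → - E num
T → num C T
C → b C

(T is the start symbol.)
{ [T → . - E num], [T → . - b +], [T → . - c C], [T → . num C T], [T → num C . T] }

To compute CLOSURE, for each item [A → α.Bβ] where B is a non-terminal, add [B → .γ] for all productions B → γ; repeat for the newly added items until nothing changes.

Start with: [T → num C . T]
  [T → num C . T] has the dot before T: add [T → . - b +], [T → . - c C], [T → . - E num], [T → . num C T]
No further items can be added.

CLOSURE = { [T → . - E num], [T → . - b +], [T → . - c C], [T → . num C T], [T → num C . T] }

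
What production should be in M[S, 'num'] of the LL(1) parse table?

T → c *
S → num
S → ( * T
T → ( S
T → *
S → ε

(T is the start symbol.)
To find M[S, 'num'], we find productions for S where 'num' is in the predict set (PREDICT(N → α) = (FIRST(α) \ {ε}) ∪ (FOLLOW(N) if α ⇒* ε)).

Relevant sets:
  FOLLOW(S) = { $ }

S → num: PREDICT = { 'num' }
  'num' is in predict set, so this production goes in M[S, 'num']
S → ( * T: PREDICT = { '(' }
S → ε: PREDICT = { $ }

M[S, 'num'] = S → num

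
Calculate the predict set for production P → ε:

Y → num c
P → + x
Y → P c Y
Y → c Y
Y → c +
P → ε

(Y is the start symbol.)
PREDICT(P → ε) = (FIRST(RHS) \ {ε}) ∪ (FOLLOW(P) if ε ∈ FIRST(RHS), i.e. RHS ⇒* ε)
The right-hand side is ε (FIRST(ε) = { ε }), so the predict set is FOLLOW(P) = { 'c' }
PREDICT(P → ε) = { 'c' }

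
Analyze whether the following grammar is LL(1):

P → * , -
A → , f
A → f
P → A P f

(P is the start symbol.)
Yes, the grammar is LL(1).

Relevant sets:
  FIRST(A) = { ',', 'f' }

For P:
  PREDICT(P → '*' ',' '-') = { '*' }
  PREDICT(P → A P f) = { ',', 'f' }
For A:
  PREDICT(A → ',' f) = { ',' }
  PREDICT(A → f) = { 'f' }

All predict sets are disjoint. The grammar IS LL(1).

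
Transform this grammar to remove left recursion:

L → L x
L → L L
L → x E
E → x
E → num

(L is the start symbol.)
L is directly left-recursive. The standard transformation for
  A → A α₁ | ... | A α_m | β₁ | ... | β_n
is
  A  → β₁ A' | ... | β_n A'
  A' → α₁ A' | ... | α_m A' | ε

L → x E becomes L → x E L'
L → L x becomes L' → x L'
L → L L becomes L' → L L'
Add L' → ε

Productions for other non-terminals are unchanged:
  E → x
  E → num

Resulting grammar:
L → x E L'
L' → x L'
L' → L L'
L' → ε
E → x
E → num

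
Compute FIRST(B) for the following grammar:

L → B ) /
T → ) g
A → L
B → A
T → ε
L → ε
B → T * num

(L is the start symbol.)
{ ')', '*', ε }

FIRST sets of the other non-terminals involved (by the same procedure, iterated to a fixed point):
  FIRST(A) = { ')', '*', ε }
  FIRST(T) = { ')', ε }

From B → A:
  - A is a non-terminal: add FIRST(A) \ {ε} = { ')', '*' }
    A is nullable and nothing follows, so the whole right-hand side can vanish: ε ∈ FIRST(B)
From B → T * num:
  - T is a non-terminal: add FIRST(T) \ {ε} = { ')' }
    T is nullable, so continue to the next symbol
  - '*' is a terminal: add '*' and stop

Collecting: FIRST(B) = { ')', '*', ε }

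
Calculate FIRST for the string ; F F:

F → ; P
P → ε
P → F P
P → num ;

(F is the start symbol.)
{ ';' }

To compute FIRST(; F F), process the symbols left to right:
Symbol ; is a terminal. Add ';' and stop.
FIRST(; F F) = { ';' }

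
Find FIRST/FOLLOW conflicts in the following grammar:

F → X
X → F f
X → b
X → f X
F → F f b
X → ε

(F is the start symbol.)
Yes. F → F f b with FOLLOW(F) on { 'f' }; X → F f with FOLLOW(X) on { 'f' }; X → f X with FOLLOW(X) on { 'f' }

A FIRST/FOLLOW conflict occurs when a non-terminal N has a nullable alternative N → β (β ⇒* ε) and another alternative N → α with FIRST(α) ∩ FOLLOW(N) ≠ ∅: on such a lookahead the parser cannot decide between expanding α and letting N vanish via β.

Nullable non-terminals: F, X.
FIRST sets used below: FIRST(X) = { 'b', 'f', ε }, FIRST(F) = { 'b', 'f', ε }

F: nullable alternative(s) F → X; FOLLOW(F) = { $, 'f' }
  F → X: FIRST \ {ε} = { 'b', 'f' } — this is the only nullable alternative, skip
  F → F f b: FIRST \ {ε} = { 'b', 'f' } — overlaps FOLLOW(F) on { 'f' }: CONFLICT

X: nullable alternative(s) X → ε; FOLLOW(X) = { $, 'f' }
  X → F f: FIRST \ {ε} = { 'b', 'f' } — overlaps FOLLOW(X) on { 'f' }: CONFLICT
  X → b: FIRST \ {ε} = { 'b' } — disjoint from FOLLOW(X)
  X → f X: FIRST \ {ε} = { 'f' } — overlaps FOLLOW(X) on { 'f' }: CONFLICT
  X → ε: FIRST \ {ε} = { } — this is the only nullable alternative, skip

So the grammar has 3 FIRST/FOLLOW conflicts (marked CONFLICT above).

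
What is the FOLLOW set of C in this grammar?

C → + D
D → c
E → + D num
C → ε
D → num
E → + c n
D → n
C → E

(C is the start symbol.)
{ $ }

C is the start symbol, so $ ∈ FOLLOW(C).
C does not occur on any right-hand side.

Taking the union: FOLLOW(C) = { $ }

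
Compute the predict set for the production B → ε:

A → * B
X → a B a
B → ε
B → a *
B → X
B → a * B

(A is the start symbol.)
PREDICT(B → ε) = (FIRST(RHS) \ {ε}) ∪ (FOLLOW(B) if ε ∈ FIRST(RHS), i.e. RHS ⇒* ε)
The right-hand side is ε (FIRST(ε) = { ε }), so the predict set is FOLLOW(B) = { $, 'a' }
PREDICT(B → ε) = { $, 'a' }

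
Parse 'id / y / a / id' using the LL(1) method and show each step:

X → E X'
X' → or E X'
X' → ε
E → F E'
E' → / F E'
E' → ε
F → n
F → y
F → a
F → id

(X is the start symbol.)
Stack is shown with the top on the left.

Stack        Input              Action
--------------------------------------
X $          id / y / a / id $  output X → E X'
E X' $       id / y / a / id $  output E → F E'
F E' X' $    id / y / a / id $  output F → id
id E' X' $   id / y / a / id $  match 'id'
E' X' $      / y / a / id $     output E' → / F E'
/ F E' X' $  / y / a / id $     match '/'
F E' X' $    y / a / id $       output F → y
y E' X' $    y / a / id $       match 'y'
E' X' $      / a / id $         output E' → / F E'
/ F E' X' $  / a / id $         match '/'
F E' X' $    a / id $           output F → a
a E' X' $    a / id $           match 'a'
E' X' $      / id $             output E' → / F E'
/ F E' X' $  / id $             match '/'
F E' X' $    id $               output F → id
id E' X' $   id $               match 'id'
E' X' $      $                  output E' → ε
X' $         $                  output X' → ε
$            $                  accept

The string is accepted.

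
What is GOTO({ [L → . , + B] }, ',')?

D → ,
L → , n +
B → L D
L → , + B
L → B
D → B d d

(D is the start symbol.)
{ [L → , . + B] }

GOTO(I, ',') = CLOSURE({ [A → αX.β] : [A → α.Xβ] ∈ I, X = ',' })

Items with dot before ',', with the dot advanced:
  [L → . , + B] → [L → , . + B]
Closure adds nothing (no advanced item has the dot before a non-terminal).

GOTO = { [L → , . + B] }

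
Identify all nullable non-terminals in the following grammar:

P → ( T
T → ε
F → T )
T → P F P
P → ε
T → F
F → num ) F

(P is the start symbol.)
{ 'P', 'T' }

A non-terminal is nullable if it can derive ε (the empty string): either it has an ε-production, or it has a production whose right-hand side consists entirely of nullable non-terminals.

ε-productions: T → ε, P → ε
So T, P are immediately nullable.
No further non-terminal can be added: every production for the remaining non-terminals contains a terminal or a non-nullable non-terminal.
Nullable = { 'P', 'T' }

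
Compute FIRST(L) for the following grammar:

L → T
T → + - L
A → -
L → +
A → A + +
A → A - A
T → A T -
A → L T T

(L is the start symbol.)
{ '+', '-' }

To compute FIRST(L), examine every production with L on the left-hand side, reading each right-hand side left to right until a non-nullable symbol is reached.

FIRST sets of the other non-terminals involved (by the same procedure, iterated to a fixed point):
  FIRST(T) = { '+', '-' }

From L → T:
  - T is a non-terminal: add FIRST(T) \ {ε} = { '+', '-' }
    T is not nullable, so stop
From L → +:
  - '+' is a terminal: add '+' and stop

Collecting: FIRST(L) = { '+', '-' }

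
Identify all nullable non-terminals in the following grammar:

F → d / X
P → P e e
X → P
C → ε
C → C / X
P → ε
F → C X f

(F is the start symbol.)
{ 'C', 'P', 'X' }

A non-terminal is nullable if it can derive ε (the empty string): either it has an ε-production, or it has a production whose right-hand side consists entirely of nullable non-terminals.

ε-productions: C → ε, P → ε
So C, P are immediately nullable.
X → P: every symbol on the right is nullable, so X is nullable too.
No further non-terminal can be added: every production for the remaining non-terminals contains a terminal or a non-nullable non-terminal.
Nullable = { 'C', 'P', 'X' }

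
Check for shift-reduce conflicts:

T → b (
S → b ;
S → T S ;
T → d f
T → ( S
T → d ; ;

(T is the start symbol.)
Augment with T' → T and build the canonical LR(0) collection (I0 = CLOSURE({[T' → . T]}), then GOTO on every symbol after a dot until no new states appear). It has 15 states:
  I0: { [T → . ( S], [T → . b (], [T → . d ; ;], [T → . d f], [T' → . T] }  — shift
  I1: { [S → . T S ;], [S → . b ;], [T → ( . S], [T → . ( S], [T → . b (], [T → . d ; ;], [T → . d f] }  — shift
  I2: { [T' → T .] }  — accept
  I3: { [T → b . (] }  — shift
  I4: { [T → d . ; ;], [T → d . f] }  — shift
  I5: { [T → d ; . ;] }  — shift
  I6: { [T → d f .] }  — reduce
  I7: { [T → d ; ; .] }  — reduce
  I8: { [T → b ( .] }  — reduce
  I9: { [T → ( S .] }  — reduce
  I10: { [S → . T S ;], [S → . b ;], [S → T . S ;], [T → . ( S], [T → . b (], [T → . d ; ;], [T → . d f] }  — shift
  I11: { [S → b . ;], [T → b . (] }  — shift
  I12: { [S → b ; .] }  — reduce
  I13: { [S → T S . ;] }  — shift
  I14: { [S → T S ; .] }  — reduce

No state contains both a complete item and a shift item.

Answer: No shift-reduce conflicts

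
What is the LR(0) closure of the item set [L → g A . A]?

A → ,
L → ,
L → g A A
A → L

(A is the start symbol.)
Start with: [L → g A . A]
  [L → g A . A] has the dot before A: add [A → . ,], [A → . L]
  [A → . L] has the dot before L: add [L → . ,], [L → . g A A]
No further items can be added.

CLOSURE = { [A → . ,], [A → . L], [L → . ,], [L → . g A A], [L → g A . A] }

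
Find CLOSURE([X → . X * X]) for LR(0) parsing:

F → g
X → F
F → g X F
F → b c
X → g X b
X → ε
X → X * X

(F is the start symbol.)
{ [F → . b c], [F → . g X F], [F → . g], [X → . F], [X → . X * X], [X → . g X b], [X → .] }

To compute CLOSURE, for each item [A → α.Bβ] where B is a non-terminal, add [B → .γ] for all productions B → γ; repeat for the newly added items until nothing changes.

Start with: [X → . X * X]
  [X → . X * X] has the dot before X: add [X → . F], [X → . g X b], [X → .]
  [X → . F] has the dot before F: add [F → . g], [F → . g X F], [F → . b c]
No further items can be added.

CLOSURE = { [F → . b c], [F → . g X F], [F → . g], [X → . F], [X → . X * X], [X → . g X b], [X → .] }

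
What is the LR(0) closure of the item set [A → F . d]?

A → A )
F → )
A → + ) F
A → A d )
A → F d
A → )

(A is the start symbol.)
{ [A → F . d] }

To compute CLOSURE, for each item [A → α.Bβ] where B is a non-terminal, add [B → .γ] for all productions B → γ; repeat for the newly added items until nothing changes.

Start with: [A → F . d]
The dot precedes the terminal d, so nothing is added.

CLOSURE = { [A → F . d] }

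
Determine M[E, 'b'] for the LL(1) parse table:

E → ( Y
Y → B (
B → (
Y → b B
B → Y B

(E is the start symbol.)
To find M[E, 'b'], we find productions for E where 'b' is in the predict set (PREDICT(N → α) = (FIRST(α) \ {ε}) ∪ (FOLLOW(N) if α ⇒* ε)).

E → ( Y: PREDICT = { '(' }

M[E, 'b'] is empty (no production applies)

Answer: Empty (error entry)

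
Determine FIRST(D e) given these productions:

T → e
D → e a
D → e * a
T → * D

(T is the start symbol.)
FIRST sets of the non-terminals involved (from the grammar, by fixed-point iteration):
  FIRST(D) = { 'e' }

To compute FIRST(D e), process the symbols left to right:
Symbol D is a non-terminal. Add FIRST(D) \ {ε} = { 'e' }
D is not nullable (ε ∉ FIRST(D)), so stop here.
FIRST(D e) = { 'e' }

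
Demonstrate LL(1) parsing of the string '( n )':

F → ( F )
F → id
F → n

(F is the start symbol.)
Stack is shown with the top on the left.

Stack    Input    Action
------------------------
F $      ( n ) $  output F → ( F )
( F ) $  ( n ) $  match '('
F ) $    n ) $    output F → n
n ) $    n ) $    match 'n'
) $      ) $      match ')'
$        $        accept

The string is accepted.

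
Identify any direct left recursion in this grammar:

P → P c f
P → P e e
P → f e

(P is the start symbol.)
Direct left recursion occurs when N → N α for some non-terminal N (the right-hand side begins with the left-hand side itself).

P → P c f: LEFT RECURSIVE (starts with P)
P → P e e: LEFT RECURSIVE (starts with P)
P → f e: starts with f

The grammar has direct left recursion on: P.

Answer: Yes, P is left-recursive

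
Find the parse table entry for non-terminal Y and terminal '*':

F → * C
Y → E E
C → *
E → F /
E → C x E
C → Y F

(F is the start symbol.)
To find M[Y, '*'], we find productions for Y where '*' is in the predict set (PREDICT(N → α) = (FIRST(α) \ {ε}) ∪ (FOLLOW(N) if α ⇒* ε)).

Relevant sets:
  FIRST(E) = { '*' }

Y → E E: PREDICT = { '*' }
  '*' is in predict set, so this production goes in M[Y, '*']

M[Y, '*'] = Y → E E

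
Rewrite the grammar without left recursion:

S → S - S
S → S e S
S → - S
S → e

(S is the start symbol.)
S is directly left-recursive. The standard transformation for
  A → A α₁ | ... | A α_m | β₁ | ... | β_n
is
  A  → β₁ A' | ... | β_n A'
  A' → α₁ A' | ... | α_m A' | ε

S → - S becomes S → - S S'
S → e becomes S → e S'
S → S - S becomes S' → - S S'
S → S e S becomes S' → e S S'
Add S' → ε

Resulting grammar:
S → - S S'
S → e S'
S' → - S S'
S' → e S S'
S' → ε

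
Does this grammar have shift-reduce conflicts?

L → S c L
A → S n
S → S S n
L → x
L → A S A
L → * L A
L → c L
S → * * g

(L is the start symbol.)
A shift-reduce conflict occurs when an LR(0) state has both:
  - a complete (reduce) item [A → α .] (dot at the end), and
  - a shift item [B → β . c γ] (dot before a terminal).

Augment with L' → L and build the canonical LR(0) collection (I0 = CLOSURE({[L' → . L]}), then GOTO on every symbol after a dot until no new states appear). It has 24 states:
  I0: { [A → . S n], [L → . * L A], [L → . A S A], [L → . S c L], [L → . c L], [L → . x], [L' → . L], [S → . * * g], [S → . S S n] }  — shift
  I1: { [A → . S n], [L → * . L A], [L → . * L A], [L → . A S A], [L → . S c L], [L → . c L], [L → . x], [S → * . * g], [S → . * * g], [S → . S S n] }  — shift
  I2: { [L → A . S A], [S → . * * g], [S → . S S n] }  — shift
  I3: { [L' → L .] }  — accept
  I4: { [A → S . n], [L → S . c L], [S → . * * g], [S → . S S n], [S → S . S n] }  — shift
  I5: { [A → . S n], [L → . * L A], [L → . A S A], [L → . S c L], [L → . c L], [L → . x], [L → c . L], [S → . * * g], [S → . S S n] }  — shift
  I6: { [L → x .] }  — reduce
  I7: { [L → c L .] }  — reduce
  I8: { [S → * . * g] }  — shift
  I9: { [S → . * * g], [S → . S S n], [S → S . S n], [S → S S . n] }  — shift
  I10: { [A → . S n], [L → . * L A], [L → . A S A], [L → . S c L], [L → . c L], [L → . x], [L → S c . L], [S → . * * g], [S → . S S n] }  — shift
  I11: { [A → S n .] }  — reduce
  I12: { [L → S c L .] }  — reduce
  I13: { [S → S S n .] }  — reduce
  I14: { [S → * * . g] }  — shift
  I15: { [S → * * g .] }  — reduce
  I16: { [A → . S n], [L → A S . A], [S → . * * g], [S → . S S n], [S → S . S n] }  — shift
  I17: { [L → A S A .] }  — reduce
  I18: { [A → S . n], [S → . * * g], [S → . S S n], [S → S . S n], [S → S S . n] }  — shift
  I19: { [A → S n .], [S → S S n .] }  — 2 reduces
  I20: { [A → . S n], [L → * . L A], [L → . * L A], [L → . A S A], [L → . S c L], [L → . c L], [L → . x], [S → * * . g], [S → * . * g], [S → . * * g], [S → . S S n] }  — shift
  I21: { [A → . S n], [L → * L . A], [S → . * * g], [S → . S S n] }  — shift
  I22: { [L → * L A .] }  — reduce
  I23: { [A → S . n], [S → . * * g], [S → . S S n], [S → S . S n] }  — shift

No state contains both a complete item and a shift item.

Answer: No shift-reduce conflicts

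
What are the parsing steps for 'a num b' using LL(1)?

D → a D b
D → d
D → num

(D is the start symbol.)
Stack is shown with the top on the left.

Stack    Input      Action
--------------------------
D $      a num b $  output D → a D b
a D b $  a num b $  match 'a'
D b $    num b $    output D → num
num b $  num b $    match 'num'
b $      b $        match 'b'
$        $          accept

The string is accepted.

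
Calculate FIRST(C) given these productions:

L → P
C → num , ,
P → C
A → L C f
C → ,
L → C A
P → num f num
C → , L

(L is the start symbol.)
From C → num , ,:
  - num is a terminal: add 'num' and stop
From C → ,:
  - ',' is a terminal: add ',' and stop
From C → , L:
  - ',' is a terminal: add ',' and stop

Collecting: FIRST(C) = { ',', 'num' }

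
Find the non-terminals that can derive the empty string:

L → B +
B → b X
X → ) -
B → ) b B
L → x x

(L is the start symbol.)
None

There are no ε-productions, so no non-terminal can derive ε.
No non-terminals are nullable.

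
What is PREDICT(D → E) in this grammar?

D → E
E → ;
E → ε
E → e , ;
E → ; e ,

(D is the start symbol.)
{ $, ';', 'e' }

PREDICT(D → E) = (FIRST(RHS) \ {ε}) ∪ (FOLLOW(D) if ε ∈ FIRST(RHS), i.e. RHS ⇒* ε)
FIRST(E) = { ';', 'e', ε }
FIRST(E) = { ';', 'e', ε }
ε ∈ FIRST(E) (the right-hand side is nullable), so add FOLLOW(D) = { $ }
PREDICT(D → E) = { $, ';', 'e' }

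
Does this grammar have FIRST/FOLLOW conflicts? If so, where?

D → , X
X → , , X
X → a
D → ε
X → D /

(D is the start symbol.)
No FIRST/FOLLOW conflicts.

Nullable non-terminals: D.

D: nullable alternative(s) D → ε; FOLLOW(D) = { $, '/' }
  D → , X: FIRST \ {ε} = { ',' } — disjoint from FOLLOW(D)
  D → ε: FIRST \ {ε} = { } — this is the only nullable alternative, skip

X has no nullable alternative, so no FIRST/FOLLOW check is needed there.

No FIRST/FOLLOW conflicts found.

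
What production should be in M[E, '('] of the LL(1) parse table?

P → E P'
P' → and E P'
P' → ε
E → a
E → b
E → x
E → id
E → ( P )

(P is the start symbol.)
E → ( P )

To find M[E, '('], we find productions for E where '(' is in the predict set (PREDICT(N → α) = (FIRST(α) \ {ε}) ∪ (FOLLOW(N) if α ⇒* ε)).

E → a: PREDICT = { 'a' }
E → b: PREDICT = { 'b' }
E → x: PREDICT = { 'x' }
E → id: PREDICT = { 'id' }
E → ( P ): PREDICT = { '(' }
  '(' is in predict set, so this production goes in M[E, '(']

M[E, '('] = E → ( P )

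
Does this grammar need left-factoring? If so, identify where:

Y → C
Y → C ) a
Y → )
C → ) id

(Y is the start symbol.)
Left-factoring is needed when two productions for the same non-terminal
share a common prefix on the right-hand side.

Productions for Y:
  Y → C
  Y → C ) a
  Y → )

Found common prefix 'C' in productions for Y

Answer: Yes, Y has productions with common prefix 'C'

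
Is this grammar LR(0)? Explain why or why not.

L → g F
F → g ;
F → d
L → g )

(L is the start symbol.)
Yes, the grammar is LR(0)

A grammar is LR(0) if no state in the canonical LR(0) collection has:
  - both a shift item (dot before a terminal) and a complete item (shift-reduce conflict), or
  - two or more complete items (reduce-reduce conflict; the accept item [L' → L .] counts as a complete item here).

Augment with L' → L and build the canonical LR(0) collection (I0 = CLOSURE({[L' → . L]}), then GOTO on every symbol after a dot until no new states appear). It has 8 states:
  I0: { [L → . g )], [L → . g F], [L' → . L] }  — shift
  I1: { [L' → L .] }  — accept
  I2: { [F → . d], [F → . g ;], [L → g . )], [L → g . F] }  — shift
  I3: { [L → g ) .] }  — reduce
  I4: { [L → g F .] }  — reduce
  I5: { [F → d .] }  — reduce
  I6: { [F → g . ;] }  — shift
  I7: { [F → g ; .] }  — reduce

Every state is either a pure shift/goto state or contains exactly one complete item and nothing to shift — no conflicts. The grammar is LR(0).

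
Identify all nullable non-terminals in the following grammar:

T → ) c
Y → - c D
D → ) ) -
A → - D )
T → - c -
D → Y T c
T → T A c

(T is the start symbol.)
A non-terminal is nullable if it can derive ε (the empty string): either it has an ε-production, or it has a production whose right-hand side consists entirely of nullable non-terminals.

There are no ε-productions, so no non-terminal can derive ε.
No non-terminals are nullable.

Answer: None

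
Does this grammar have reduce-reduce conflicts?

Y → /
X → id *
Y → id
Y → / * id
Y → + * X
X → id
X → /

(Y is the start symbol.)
No reduce-reduce conflicts

A reduce-reduce conflict occurs when an LR(0) state has two complete items [A → α .] and [B → β .] — both call for a reduction, and with no lookahead the parser cannot choose between them.

Augment with Y' → Y and build the canonical LR(0) collection (I0 = CLOSURE({[Y' → . Y]}), then GOTO on every symbol after a dot until no new states appear). It has 12 states:
  I0: { [Y → . + * X], [Y → . / * id], [Y → . /], [Y → . id], [Y' → . Y] }  — shift
  I1: { [Y → + . * X] }  — shift
  I2: { [Y → / . * id], [Y → / .] }  — shift, reduce
  I3: { [Y' → Y .] }  — accept
  I4: { [Y → id .] }  — reduce
  I5: { [Y → / * . id] }  — shift
  I6: { [Y → / * id .] }  — reduce
  I7: { [X → . /], [X → . id *], [X → . id], [Y → + * . X] }  — shift
  I8: { [X → / .] }  — reduce
  I9: { [Y → + * X .] }  — reduce
  I10: { [X → id . *], [X → id .] }  — shift, reduce
  I11: { [X → id * .] }  — reduce

No state contains more than one complete item.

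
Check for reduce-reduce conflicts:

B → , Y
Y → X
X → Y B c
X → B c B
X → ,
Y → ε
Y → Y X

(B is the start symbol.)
A reduce-reduce conflict occurs when an LR(0) state has two complete items [A → α .] and [B → β .] — both call for a reduction, and with no lookahead the parser cannot choose between them.

Augment with B' → B and build the canonical LR(0) collection (I0 = CLOSURE({[B' → . B]}), then GOTO on every symbol after a dot until no new states appear). It has 13 states:
  I0: { [B → . , Y], [B' → . B] }  — shift
  I1: { [B → , . Y], [B → . , Y], [X → . ,], [X → . B c B], [X → . Y B c], [Y → . X], [Y → . Y X], [Y → .] }  — shift, reduce
  I2: { [B' → B .] }  — accept
  I3: { [B → , . Y], [B → . , Y], [X → , .], [X → . ,], [X → . B c B], [X → . Y B c], [Y → . X], [Y → . Y X], [Y → .] }  — shift, 2 reduces
  I4: { [X → B . c B] }  — shift
  I5: { [Y → X .] }  — reduce
  I6: { [B → , Y .], [B → . , Y], [X → . ,], [X → . B c B], [X → . Y B c], [X → Y . B c], [Y → . X], [Y → . Y X], [Y → .], [Y → Y . X] }  — shift, 2 reduces
  I7: { [X → B . c B], [X → Y B . c] }  — shift
  I8: { [Y → X .], [Y → Y X .] }  — 2 reduces
  I9: { [B → . , Y], [X → . ,], [X → . B c B], [X → . Y B c], [X → Y . B c], [Y → . X], [Y → . Y X], [Y → .], [Y → Y . X] }  — shift, reduce
  I10: { [B → . , Y], [X → B c . B], [X → Y B c .] }  — shift, reduce
  I11: { [X → B c B .] }  — reduce
  I12: { [B → . , Y], [X → B c . B] }  — shift

I3 contains complete items [X → , .], [Y → .] — reduce-reduce conflict.
I6 contains complete items [B → , Y .], [Y → .] — reduce-reduce conflict.
I8 contains complete items [Y → X .], [Y → Y X .] — reduce-reduce conflict.

Answer: Yes — I3: [X → , .] vs [Y → .]; I6: [B → , Y .] vs [Y → .]; I8: [Y → X .] vs [Y → Y X .]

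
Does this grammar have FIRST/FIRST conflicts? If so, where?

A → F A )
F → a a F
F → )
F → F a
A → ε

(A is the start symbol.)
FIRST sets of the non-terminals at (or reachable through a nullable prefix from) the front of some alternative:
  FIRST(F) = { ')', 'a' }

Productions for A:
  A → F A ): FIRST = { ')', 'a' }
  A → ε: FIRST = { ε }
Productions for F:
  F → a a F: FIRST = { 'a' }
  F → ): FIRST = { ')' }
  F → F a: FIRST = { ')', 'a' }

Conflict for F: F → a a F and F → F a
  Overlap: { 'a' }
Conflict for F: F → ) and F → F a
  Overlap: { ')' }

Answer: Yes. F → a a F / F → F a on { 'a' }; F → ')' / F → F a on { ')' }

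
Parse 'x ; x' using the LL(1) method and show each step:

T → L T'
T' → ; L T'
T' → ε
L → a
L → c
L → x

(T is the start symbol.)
LL(1) parsing maintains a stack (initially the start symbol over $) and the input. At each step: if the stack top is a terminal, match it against the current input token; if it is a non-terminal N, replace it with the RHS of M[N, lookahead] (the unique production whose predict set contains the lookahead).

Stack is shown with the top on the left.

Stack     Input    Action
-------------------------
T $       x ; x $  output T → L T'
L T' $    x ; x $  output L → x
x T' $    x ; x $  match 'x'
T' $      ; x $    output T' → ; L T'
; L T' $  ; x $    match ';'
L T' $    x $      output L → x
x T' $    x $      match 'x'
T' $      $        output T' → ε
$         $        accept

The string is accepted.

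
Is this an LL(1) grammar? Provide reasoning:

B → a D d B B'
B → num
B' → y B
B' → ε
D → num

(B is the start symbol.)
A grammar is LL(1) if for each non-terminal N with multiple productions, the predict sets of those productions are pairwise disjoint, where PREDICT(N → α) = (FIRST(α) \ {ε}) ∪ (FOLLOW(N) if α ⇒* ε).

Relevant sets:
  FOLLOW(B') = { $, 'y' }

For B:
  PREDICT(B → a D d B B') = { 'a' }
  PREDICT(B → num) = { 'num' }
For B':
  PREDICT(B' → y B) = { 'y' }
  PREDICT(B' → ε) = { $, 'y' }
D has a single production, so nothing to check there.

Conflict found: Predict set conflict for B': { 'y' }
The grammar is NOT LL(1).

Answer: No. Predict set conflict for B': { 'y' }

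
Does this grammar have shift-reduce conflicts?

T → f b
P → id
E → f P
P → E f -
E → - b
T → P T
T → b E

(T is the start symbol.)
No shift-reduce conflicts

A shift-reduce conflict occurs when an LR(0) state has both:
  - a complete (reduce) item [A → α .] (dot at the end), and
  - a shift item [B → β . c γ] (dot before a terminal).

Augment with T' → T and build the canonical LR(0) collection (I0 = CLOSURE({[T' → . T]}), then GOTO on every symbol after a dot until no new states appear). It has 16 states:
  I0: { [E → . - b], [E → . f P], [P → . E f -], [P → . id], [T → . P T], [T → . b E], [T → . f b], [T' → . T] }  — shift
  I1: { [E → - . b] }  — shift
  I2: { [P → E . f -] }  — shift
  I3: { [E → . - b], [E → . f P], [P → . E f -], [P → . id], [T → . P T], [T → . b E], [T → . f b], [T → P . T] }  — shift
  I4: { [T' → T .] }  — accept
  I5: { [E → . - b], [E → . f P], [T → b . E] }  — shift
  I6: { [E → . - b], [E → . f P], [E → f . P], [P → . E f -], [P → . id], [T → f . b] }  — shift
  I7: { [P → id .] }  — reduce
  I8: { [E → f P .] }  — reduce
  I9: { [T → f b .] }  — reduce
  I10: { [E → . - b], [E → . f P], [E → f . P], [P → . E f -], [P → . id] }  — shift
  I11: { [T → b E .] }  — reduce
  I12: { [T → P T .] }  — reduce
  I13: { [P → E f . -] }  — shift
  I14: { [P → E f - .] }  — reduce
  I15: { [E → - b .] }  — reduce

No state contains both a complete item and a shift item.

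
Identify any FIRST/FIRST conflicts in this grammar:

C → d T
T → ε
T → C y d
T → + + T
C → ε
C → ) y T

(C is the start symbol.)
A FIRST/FIRST conflict occurs when two productions N → α and N → β for the same non-terminal have FIRST(α) ∩ FIRST(β) ≠ ∅ (with ε ∈ FIRST of a nullable right-hand side, so two nullable alternatives also conflict).

FIRST sets of the non-terminals at (or reachable through a nullable prefix from) the front of some alternative:
  FIRST(C) = { ')', 'd', ε }

Productions for C:
  C → d T: FIRST = { 'd' }
  C → ε: FIRST = { ε }
  C → ) y T: FIRST = { ')' }
Productions for T:
  T → ε: FIRST = { ε }
  T → C y d: FIRST = { ')', 'd', 'y' }
  T → + + T: FIRST = { '+' }

All alternatives of each non-terminal have pairwise disjoint FIRST sets.

Answer: No FIRST/FIRST conflicts.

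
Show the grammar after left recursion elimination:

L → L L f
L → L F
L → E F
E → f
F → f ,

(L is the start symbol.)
L is directly left-recursive. The standard transformation for
  A → A α₁ | ... | A α_m | β₁ | ... | β_n
is
  A  → β₁ A' | ... | β_n A'
  A' → α₁ A' | ... | α_m A' | ε

L → E F becomes L → E F L'
L → L L f becomes L' → L f L'
L → L F becomes L' → F L'
Add L' → ε

Productions for other non-terminals are unchanged:
  E → f
  F → f ,

Resulting grammar:
L → E F L'
L' → L f L'
L' → F L'
L' → ε
E → f
F → f ,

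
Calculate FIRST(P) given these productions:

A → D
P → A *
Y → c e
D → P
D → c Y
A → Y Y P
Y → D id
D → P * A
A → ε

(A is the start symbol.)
To compute FIRST(P), examine every production with P on the left-hand side, reading each right-hand side left to right until a non-nullable symbol is reached.

FIRST sets of the other non-terminals involved (by the same procedure, iterated to a fixed point):
  FIRST(A) = { '*', 'c', ε }

From P → A *:
  - A is a non-terminal: add FIRST(A) \ {ε} = { '*', 'c' }
    A is nullable, so continue to the next symbol
  - '*' is a terminal: add '*' and stop

Collecting: FIRST(P) = { '*', 'c' }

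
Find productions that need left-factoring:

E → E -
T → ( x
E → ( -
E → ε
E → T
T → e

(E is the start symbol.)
No, left-factoring is not needed

Left-factoring is needed when two productions for the same non-terminal
share a common prefix on the right-hand side.

Productions for E:
  E → E -
  E → ( -
  E → ε
  E → T
Productions for T:
  T → ( x
  T → e

No common prefixes found.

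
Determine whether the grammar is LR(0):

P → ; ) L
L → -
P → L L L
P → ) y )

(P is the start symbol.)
Augment with P' → P and build the canonical LR(0) collection (I0 = CLOSURE({[P' → . P]}), then GOTO on every symbol after a dot until no new states appear). It has 12 states:
  I0: { [L → . -], [P → . ) y )], [P → . ; ) L], [P → . L L L], [P' → . P] }  — shift
  I1: { [P → ) . y )] }  — shift
  I2: { [L → - .] }  — reduce
  I3: { [P → ; . ) L] }  — shift
  I4: { [L → . -], [P → L . L L] }  — shift
  I5: { [P' → P .] }  — accept
  I6: { [L → . -], [P → L L . L] }  — shift
  I7: { [P → L L L .] }  — reduce
  I8: { [L → . -], [P → ; ) . L] }  — shift
  I9: { [P → ; ) L .] }  — reduce
  I10: { [P → ) y . )] }  — shift
  I11: { [P → ) y ) .] }  — reduce

Every state is either a pure shift/goto state or contains exactly one complete item and nothing to shift — no conflicts. The grammar is LR(0).

Answer: Yes, the grammar is LR(0)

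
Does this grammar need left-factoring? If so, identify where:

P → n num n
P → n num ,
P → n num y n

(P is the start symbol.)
Yes, P has productions with common prefix 'n num'

Left-factoring is needed when two productions for the same non-terminal
share a common prefix on the right-hand side.

Productions for P:
  P → n num n
  P → n num ,
  P → n num y n

Found common prefix 'n num' in productions for P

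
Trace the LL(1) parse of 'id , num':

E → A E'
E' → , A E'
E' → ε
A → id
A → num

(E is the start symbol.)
LL(1) parsing maintains a stack (initially the start symbol over $) and the input. At each step: if the stack top is a terminal, match it against the current input token; if it is a non-terminal N, replace it with the RHS of M[N, lookahead] (the unique production whose predict set contains the lookahead).

Stack is shown with the top on the left.

Stack     Input       Action
----------------------------
E $       id , num $  output E → A E'
A E' $    id , num $  output A → id
id E' $   id , num $  match 'id'
E' $      , num $     output E' → , A E'
, A E' $  , num $     match ','
A E' $    num $       output A → num
num E' $  num $       match 'num'
E' $      $           output E' → ε
$         $           accept

The string is accepted.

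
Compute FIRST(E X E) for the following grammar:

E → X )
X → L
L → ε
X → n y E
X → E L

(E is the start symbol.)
FIRST sets of the non-terminals involved (from the grammar, by fixed-point iteration):
  FIRST(E) = { ')', 'n' }

To compute FIRST(E X E), process the symbols left to right:
Symbol E is a non-terminal. Add FIRST(E) \ {ε} = { ')', 'n' }
E is not nullable (ε ∉ FIRST(E)), so stop here.
FIRST(E X E) = { ')', 'n' }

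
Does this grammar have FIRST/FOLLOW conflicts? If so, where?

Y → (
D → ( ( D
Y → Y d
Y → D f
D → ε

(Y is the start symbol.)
No FIRST/FOLLOW conflicts.

A FIRST/FOLLOW conflict occurs when a non-terminal N has a nullable alternative N → β (β ⇒* ε) and another alternative N → α with FIRST(α) ∩ FOLLOW(N) ≠ ∅: on such a lookahead the parser cannot decide between expanding α and letting N vanish via β.

Nullable non-terminals: D.

D: nullable alternative(s) D → ε; FOLLOW(D) = { 'f' }
  D → ( ( D: FIRST \ {ε} = { '(' } — disjoint from FOLLOW(D)
  D → ε: FIRST \ {ε} = { } — this is the only nullable alternative, skip

Y has no nullable alternative, so no FIRST/FOLLOW check is needed there.

No FIRST/FOLLOW conflicts found.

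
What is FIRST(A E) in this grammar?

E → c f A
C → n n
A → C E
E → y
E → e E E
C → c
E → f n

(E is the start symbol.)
{ 'c', 'n' }

FIRST sets of the non-terminals involved (from the grammar, by fixed-point iteration):
  FIRST(A) = { 'c', 'n' }

To compute FIRST(A E), process the symbols left to right:
Symbol A is a non-terminal. Add FIRST(A) \ {ε} = { 'c', 'n' }
A is not nullable (ε ∉ FIRST(A)), so stop here.
FIRST(A E) = { 'c', 'n' }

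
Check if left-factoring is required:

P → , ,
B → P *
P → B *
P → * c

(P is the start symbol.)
No, left-factoring is not needed

Left-factoring is needed when two productions for the same non-terminal
share a common prefix on the right-hand side.

Productions for P:
  P → , ,
  P → B *
  P → * c

No common prefixes found.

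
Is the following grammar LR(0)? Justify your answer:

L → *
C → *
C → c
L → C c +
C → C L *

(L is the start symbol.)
A grammar is LR(0) if no state in the canonical LR(0) collection has:
  - both a shift item (dot before a terminal) and a complete item (shift-reduce conflict), or
  - two or more complete items (reduce-reduce conflict; the accept item [L' → L .] counts as a complete item here).

Augment with L' → L and build the canonical LR(0) collection (I0 = CLOSURE({[L' → . L]}), then GOTO on every symbol after a dot until no new states appear). It has 9 states:
  I0: { [C → . *], [C → . C L *], [C → . c], [L → . *], [L → . C c +], [L' → . L] }  — shift
  I1: { [C → * .], [L → * .] }  — 2 reduces
  I2: { [C → . *], [C → . C L *], [C → . c], [C → C . L *], [L → . *], [L → . C c +], [L → C . c +] }  — shift
  I3: { [L' → L .] }  — accept
  I4: { [C → c .] }  — reduce
  I5: { [C → C L . *] }  — shift
  I6: { [C → c .], [L → C c . +] }  — shift, reduce
  I7: { [L → C c + .] }  — reduce
  I8: { [C → C L * .] }  — reduce

Conflict in state I1:
  Reduce-reduce conflict: [C → * .] and [L → * .]
So the grammar is NOT LR(0).

Answer: No. Reduce-reduce conflict: [C → * .] and [L → * .]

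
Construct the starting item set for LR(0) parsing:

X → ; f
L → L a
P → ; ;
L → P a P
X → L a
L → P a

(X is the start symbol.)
First, augment the grammar with X' → X
I₀ = CLOSURE({ [X' → . X] }):
  [X' → . X] has the dot before X: add [X → . ; f], [X → . L a]
  [X → . L a] has the dot before L: add [L → . L a], [L → . P a P], [L → . P a]
  [L → . P a P] has the dot before P: add [P → . ; ;]
No further items can be added.

I₀ = { [L → . L a], [L → . P a P], [L → . P a], [P → . ; ;], [X → . ; f], [X → . L a], [X' → . X] }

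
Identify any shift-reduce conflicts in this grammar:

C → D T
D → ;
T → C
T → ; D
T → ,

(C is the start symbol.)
Yes — I5: [D → ; .] vs [D → . ;]

A shift-reduce conflict occurs when an LR(0) state has both:
  - a complete (reduce) item [A → α .] (dot at the end), and
  - a shift item [B → β . c γ] (dot before a terminal).

Augment with C' → C and build the canonical LR(0) collection (I0 = CLOSURE({[C' → . C]}), then GOTO on every symbol after a dot until no new states appear). It has 9 states:
  I0: { [C → . D T], [C' → . C], [D → . ;] }  — shift
  I1: { [D → ; .] }  — reduce
  I2: { [C' → C .] }  — accept
  I3: { [C → . D T], [C → D . T], [D → . ;], [T → . ,], [T → . ; D], [T → . C] }  — shift
  I4: { [T → , .] }  — reduce
  I5: { [D → . ;], [D → ; .], [T → ; . D] }  — shift, reduce
  I6: { [T → C .] }  — reduce
  I7: { [C → D T .] }  — reduce
  I8: { [T → ; D .] }  — reduce

I5 contains reduce item [D → ; .] and shift item [D → . ;] — shift-reduce conflict.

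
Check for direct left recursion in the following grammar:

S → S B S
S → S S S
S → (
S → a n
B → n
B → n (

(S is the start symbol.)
Direct left recursion occurs when N → N α for some non-terminal N (the right-hand side begins with the left-hand side itself).

S → S B S: LEFT RECURSIVE (starts with S)
S → S S S: LEFT RECURSIVE (starts with S)
S → (: starts with '('
S → a n: starts with a
B → n: starts with n
B → n (: starts with n

The grammar has direct left recursion on: S.

Answer: Yes, S is left-recursive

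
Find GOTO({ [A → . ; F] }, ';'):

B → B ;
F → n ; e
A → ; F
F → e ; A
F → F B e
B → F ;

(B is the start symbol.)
GOTO(I, ';') = CLOSURE({ [A → αX.β] : [A → α.Xβ] ∈ I, X = ';' })

Items with dot before ';', with the dot advanced:
  [A → . ; F] → [A → ; . F]
Closure of the advanced items:
  [A → ; . F] has the dot before F: add [F → . n ; e], [F → . e ; A], [F → . F B e]

GOTO = { [A → ; . F], [F → . F B e], [F → . e ; A], [F → . n ; e] }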